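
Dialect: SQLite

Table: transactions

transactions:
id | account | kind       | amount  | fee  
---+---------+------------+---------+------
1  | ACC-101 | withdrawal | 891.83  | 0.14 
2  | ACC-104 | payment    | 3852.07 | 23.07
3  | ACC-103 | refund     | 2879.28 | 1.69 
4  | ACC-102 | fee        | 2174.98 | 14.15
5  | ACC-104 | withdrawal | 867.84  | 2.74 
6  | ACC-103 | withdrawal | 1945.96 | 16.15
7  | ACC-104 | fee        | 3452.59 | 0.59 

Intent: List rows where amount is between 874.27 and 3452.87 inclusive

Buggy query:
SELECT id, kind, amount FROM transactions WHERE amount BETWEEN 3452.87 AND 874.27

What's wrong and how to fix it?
Bug: BETWEEN expects the lower bound first; with 3452.87 AND 874.27 the range is empty

Fix: Write BETWEEN 874.27 AND 3452.87

Corrected query:
SELECT id, kind, amount FROM transactions WHERE amount BETWEEN 874.27 AND 3452.87

Result:
id | kind       | amount 
---+------------+--------
1  | withdrawal | 891.83 
3  | refund     | 2879.28
4  | fee        | 2174.98
6  | withdrawal | 1945.96
7  | fee        | 3452.59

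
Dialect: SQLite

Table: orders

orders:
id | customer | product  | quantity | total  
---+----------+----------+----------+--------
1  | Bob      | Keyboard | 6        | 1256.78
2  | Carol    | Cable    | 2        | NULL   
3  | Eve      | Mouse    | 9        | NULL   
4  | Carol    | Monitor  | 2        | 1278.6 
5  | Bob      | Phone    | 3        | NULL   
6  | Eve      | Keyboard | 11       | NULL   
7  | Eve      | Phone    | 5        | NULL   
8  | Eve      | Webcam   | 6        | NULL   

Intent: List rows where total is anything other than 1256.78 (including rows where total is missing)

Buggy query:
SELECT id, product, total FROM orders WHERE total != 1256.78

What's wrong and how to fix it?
Bug: Inequality against NULL is unknown, not true; rows with NULL are dropped

Fix: Add an explicit OR total IS NULL to include the missing-value rows

Corrected query:
SELECT id, product, total FROM orders WHERE total != 1256.78 OR total IS NULL

Result:
id | product  | total 
---+----------+-------
2  | Cable    | NULL  
3  | Mouse    | NULL  
4  | Monitor  | 1278.6
5  | Phone    | NULL  
6  | Keyboard | NULL  
7  | Phone    | NULL  
8  | Webcam   | NULL  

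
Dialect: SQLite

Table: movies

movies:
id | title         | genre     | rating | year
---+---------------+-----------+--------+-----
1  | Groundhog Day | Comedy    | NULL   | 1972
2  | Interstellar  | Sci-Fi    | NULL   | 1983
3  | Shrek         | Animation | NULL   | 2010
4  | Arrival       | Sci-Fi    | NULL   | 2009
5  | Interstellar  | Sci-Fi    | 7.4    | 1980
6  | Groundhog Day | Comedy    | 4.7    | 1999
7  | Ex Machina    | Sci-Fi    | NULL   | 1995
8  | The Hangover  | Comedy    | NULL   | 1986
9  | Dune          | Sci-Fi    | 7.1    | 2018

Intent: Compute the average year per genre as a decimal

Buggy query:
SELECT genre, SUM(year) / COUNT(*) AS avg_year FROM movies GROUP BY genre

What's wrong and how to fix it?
Bug: SUM(year) and COUNT(*) are both integers; the division truncates the fractional part

Fix: Cast one side to REAL so the division keeps the fractional part

Corrected query:
SELECT genre, SUM(year) * 1.0 / COUNT(*) AS avg_year FROM movies GROUP BY genre

Result:
genre     | avg_year   
----------+------------
Animation | 2010       
Comedy    | 1985.666667
Sci-Fi    | 1997       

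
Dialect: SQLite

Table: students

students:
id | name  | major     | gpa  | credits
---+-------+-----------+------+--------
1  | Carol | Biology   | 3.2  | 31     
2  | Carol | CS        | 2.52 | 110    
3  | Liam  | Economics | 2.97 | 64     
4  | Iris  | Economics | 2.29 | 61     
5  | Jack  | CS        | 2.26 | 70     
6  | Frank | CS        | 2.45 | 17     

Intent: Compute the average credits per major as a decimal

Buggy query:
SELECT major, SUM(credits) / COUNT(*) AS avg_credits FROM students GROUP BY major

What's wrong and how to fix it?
Bug: SUM(credits) and COUNT(*) are both integers; the division truncates the fractional part

Fix: Multiply by 1.0 (or CAST to REAL) to force floating-point division

Corrected query:
SELECT major, SUM(credits) * 1.0 / COUNT(*) AS avg_credits FROM students GROUP BY major

Result:
major     | avg_credits
----------+------------
Biology   | 31         
CS        | 65.666667  
Economics | 62.5       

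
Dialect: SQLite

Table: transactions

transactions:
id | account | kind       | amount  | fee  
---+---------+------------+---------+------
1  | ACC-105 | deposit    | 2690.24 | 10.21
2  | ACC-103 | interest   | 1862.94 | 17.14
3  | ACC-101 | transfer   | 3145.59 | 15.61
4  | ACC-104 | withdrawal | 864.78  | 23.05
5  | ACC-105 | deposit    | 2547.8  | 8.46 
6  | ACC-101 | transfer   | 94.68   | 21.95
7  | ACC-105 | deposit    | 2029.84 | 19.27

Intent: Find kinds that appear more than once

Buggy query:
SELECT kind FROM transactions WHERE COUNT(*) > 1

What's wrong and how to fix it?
Bug: COUNT(*) is an aggregate and cannot be used in WHERE

Fix: Group first, then use HAVING for the count condition

Corrected query:
SELECT kind FROM transactions GROUP BY kind HAVING COUNT(*) > 1

Result:
kind    
--------
deposit 
transfer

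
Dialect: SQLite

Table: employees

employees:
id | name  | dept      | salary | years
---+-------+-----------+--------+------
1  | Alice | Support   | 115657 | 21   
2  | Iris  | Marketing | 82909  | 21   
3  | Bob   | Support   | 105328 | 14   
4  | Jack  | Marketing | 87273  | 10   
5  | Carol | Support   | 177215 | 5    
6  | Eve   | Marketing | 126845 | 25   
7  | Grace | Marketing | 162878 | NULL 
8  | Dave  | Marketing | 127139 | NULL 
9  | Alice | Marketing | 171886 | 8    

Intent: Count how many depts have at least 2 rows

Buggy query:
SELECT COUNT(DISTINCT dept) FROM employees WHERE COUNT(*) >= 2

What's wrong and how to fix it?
Bug: COUNT(*) cannot appear in WHERE; the per-group count doesn't exist yet

Fix: Use a subquery that GROUPs and filters with HAVING, then count its rows

Corrected query:
SELECT COUNT(*) FROM (SELECT dept FROM employees GROUP BY dept HAVING COUNT(*) >= 2)

Result:
COUNT(*)
--------
2       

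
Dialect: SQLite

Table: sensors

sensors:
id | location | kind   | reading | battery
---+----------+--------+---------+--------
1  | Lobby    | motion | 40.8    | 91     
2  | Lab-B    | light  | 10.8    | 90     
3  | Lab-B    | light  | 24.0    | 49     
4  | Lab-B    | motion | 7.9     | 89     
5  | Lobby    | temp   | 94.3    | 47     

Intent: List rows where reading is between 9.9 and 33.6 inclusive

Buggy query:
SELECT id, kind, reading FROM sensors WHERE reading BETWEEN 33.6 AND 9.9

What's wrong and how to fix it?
Bug: BETWEEN expects the lower bound first; with 33.6 AND 9.9 the range is empty

Fix: Swap the bounds so the smaller value comes first

Corrected query:
SELECT id, kind, reading FROM sensors WHERE reading BETWEEN 9.9 AND 33.6

Result:
id | kind  | reading
---+-------+--------
2  | light | 10.8   
3  | light | 24     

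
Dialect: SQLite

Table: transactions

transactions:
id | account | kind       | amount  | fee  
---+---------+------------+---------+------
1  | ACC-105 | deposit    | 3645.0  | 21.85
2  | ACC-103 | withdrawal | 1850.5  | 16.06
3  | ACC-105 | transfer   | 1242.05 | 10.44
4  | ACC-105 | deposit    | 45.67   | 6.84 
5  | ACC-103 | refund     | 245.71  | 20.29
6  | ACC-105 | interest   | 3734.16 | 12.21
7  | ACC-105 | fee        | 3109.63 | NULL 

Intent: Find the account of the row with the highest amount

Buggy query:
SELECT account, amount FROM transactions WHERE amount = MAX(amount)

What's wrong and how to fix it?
Bug: WHERE is evaluated per row; an aggregate over the whole table isn't defined there

Fix: Use a subquery: WHERE amount = (SELECT MAX(amount) FROM transactions)

Corrected query:
SELECT account, amount FROM transactions WHERE amount = (SELECT MAX(amount) FROM transactions)

Result:
account | amount 
--------+--------
ACC-105 | 3734.16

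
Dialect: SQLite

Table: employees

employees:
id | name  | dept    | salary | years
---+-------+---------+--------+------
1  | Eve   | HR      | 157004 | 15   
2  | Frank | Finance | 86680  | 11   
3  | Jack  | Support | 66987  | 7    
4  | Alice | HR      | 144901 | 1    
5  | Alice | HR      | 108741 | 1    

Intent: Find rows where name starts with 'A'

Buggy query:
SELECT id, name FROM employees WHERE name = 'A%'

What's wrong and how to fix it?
Bug: '=' compares the literal string including the % character; pattern matching needs LIKE

Fix: Use LIKE for wildcard pattern matching

Corrected query:
SELECT id, name FROM employees WHERE name LIKE 'A%'

Result:
id | name 
---+------
4  | Alice
5  | Alice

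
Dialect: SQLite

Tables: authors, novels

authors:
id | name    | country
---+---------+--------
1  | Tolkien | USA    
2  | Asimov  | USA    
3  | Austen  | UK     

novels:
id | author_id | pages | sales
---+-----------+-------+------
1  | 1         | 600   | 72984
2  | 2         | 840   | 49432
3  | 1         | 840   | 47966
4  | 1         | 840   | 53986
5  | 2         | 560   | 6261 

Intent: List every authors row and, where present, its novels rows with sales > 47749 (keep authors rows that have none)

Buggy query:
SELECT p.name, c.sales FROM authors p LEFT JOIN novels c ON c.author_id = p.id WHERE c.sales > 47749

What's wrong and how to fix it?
Bug: A WHERE condition on the right-hand table after LEFT JOIN drops unmatched parents

Fix: Move the right-table condition into the ON clause so unmatched parents are kept

Corrected query:
SELECT p.name, c.sales FROM authors p LEFT JOIN novels c ON c.author_id = p.id AND c.sales > 47749

Result:
name    | sales
--------+------
Tolkien | 47966
Tolkien | 53986
Tolkien | 72984
Asimov  | 49432
Austen  | NULL 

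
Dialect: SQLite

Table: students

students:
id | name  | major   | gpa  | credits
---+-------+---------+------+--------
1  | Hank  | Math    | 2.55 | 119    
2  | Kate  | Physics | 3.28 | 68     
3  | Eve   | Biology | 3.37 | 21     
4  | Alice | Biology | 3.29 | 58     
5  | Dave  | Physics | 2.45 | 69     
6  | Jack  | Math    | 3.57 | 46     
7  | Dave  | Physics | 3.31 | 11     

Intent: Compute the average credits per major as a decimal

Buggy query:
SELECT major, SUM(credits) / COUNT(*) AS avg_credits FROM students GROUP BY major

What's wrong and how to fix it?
Bug: SUM(credits) and COUNT(*) are both integers; the division truncates the fractional part

Fix: Multiply by 1.0 (or CAST to REAL) to force floating-point division

Corrected query:
SELECT major, SUM(credits) * 1.0 / COUNT(*) AS avg_credits FROM students GROUP BY major

Result:
major   | avg_credits
--------+------------
Biology | 39.5       
Math    | 82.5       
Physics | 49.333333  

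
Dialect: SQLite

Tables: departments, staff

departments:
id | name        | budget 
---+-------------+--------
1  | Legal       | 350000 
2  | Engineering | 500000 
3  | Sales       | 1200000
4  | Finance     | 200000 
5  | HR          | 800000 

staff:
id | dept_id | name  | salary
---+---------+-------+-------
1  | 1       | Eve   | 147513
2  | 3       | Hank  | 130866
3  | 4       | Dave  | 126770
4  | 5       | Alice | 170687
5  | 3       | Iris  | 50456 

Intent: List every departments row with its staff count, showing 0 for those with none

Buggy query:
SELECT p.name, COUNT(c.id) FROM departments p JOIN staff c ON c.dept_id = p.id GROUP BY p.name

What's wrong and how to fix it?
Bug: INNER JOIN drops departments rows that have no matching staff rows

Fix: Use LEFT JOIN so parents without children still appear (COUNT(c.id) gives 0)

Corrected query:
SELECT p.name, COUNT(c.id) FROM departments p LEFT JOIN staff c ON c.dept_id = p.id GROUP BY p.name

Result:
name        | COUNT(c.id)
------------+------------
Engineering | 0          
Finance     | 1          
HR          | 1          
Legal       | 1          
Sales       | 2          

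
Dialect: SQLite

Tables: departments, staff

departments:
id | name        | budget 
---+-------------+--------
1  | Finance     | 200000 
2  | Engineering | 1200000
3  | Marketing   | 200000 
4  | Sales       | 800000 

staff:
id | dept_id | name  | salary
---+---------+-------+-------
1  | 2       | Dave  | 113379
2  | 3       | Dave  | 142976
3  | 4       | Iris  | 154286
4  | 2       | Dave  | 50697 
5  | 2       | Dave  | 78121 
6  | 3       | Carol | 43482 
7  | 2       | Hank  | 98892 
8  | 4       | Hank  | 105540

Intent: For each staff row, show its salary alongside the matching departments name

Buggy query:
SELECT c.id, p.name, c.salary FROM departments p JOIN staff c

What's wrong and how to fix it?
Bug: Missing join condition: each staff row is matched to all departments rows instead of just its own

Fix: Add ON c.dept_id = p.id to the JOIN

Corrected query:
SELECT c.id, p.name, c.salary FROM departments p JOIN staff c ON c.dept_id = p.id

Result:
id | name        | salary
---+-------------+-------
1  | Engineering | 113379
2  | Marketing   | 142976
3  | Sales       | 154286
4  | Engineering | 50697 
5  | Engineering | 78121 
6  | Marketing   | 43482 
7  | Engineering | 98892 
8  | Sales       | 105540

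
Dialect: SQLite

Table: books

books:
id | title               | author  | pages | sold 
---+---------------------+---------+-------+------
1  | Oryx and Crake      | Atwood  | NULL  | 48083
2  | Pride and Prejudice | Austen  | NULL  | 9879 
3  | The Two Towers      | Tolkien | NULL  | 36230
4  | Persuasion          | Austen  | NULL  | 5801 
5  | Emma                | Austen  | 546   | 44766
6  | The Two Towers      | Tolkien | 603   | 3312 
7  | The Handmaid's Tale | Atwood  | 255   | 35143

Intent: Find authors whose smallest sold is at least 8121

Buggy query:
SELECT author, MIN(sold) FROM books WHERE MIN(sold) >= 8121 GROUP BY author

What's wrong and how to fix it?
Bug: MIN() in WHERE is a misuse of aggregate

Fix: Replace WHERE with HAVING after the GROUP BY

Corrected query:
SELECT author, MIN(sold) FROM books GROUP BY author HAVING MIN(sold) >= 8121

Result:
author | MIN(sold)
-------+----------
Atwood | 35143    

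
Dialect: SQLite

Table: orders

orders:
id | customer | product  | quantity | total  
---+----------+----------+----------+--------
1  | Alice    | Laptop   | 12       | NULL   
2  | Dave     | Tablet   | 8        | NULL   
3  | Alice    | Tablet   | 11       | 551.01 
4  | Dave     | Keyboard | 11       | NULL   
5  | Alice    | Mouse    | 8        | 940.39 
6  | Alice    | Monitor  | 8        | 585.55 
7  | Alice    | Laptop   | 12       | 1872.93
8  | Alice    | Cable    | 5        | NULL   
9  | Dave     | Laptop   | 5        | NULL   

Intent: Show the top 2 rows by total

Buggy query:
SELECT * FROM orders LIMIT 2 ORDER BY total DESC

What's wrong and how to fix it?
Bug: ORDER BY cannot follow LIMIT; LIMIT is the final clause

Fix: Sort with ORDER BY, then apply LIMIT

Corrected query:
SELECT * FROM orders ORDER BY total DESC LIMIT 2

Result:
id | customer | product | quantity | total  
---+----------+---------+----------+--------
7  | Alice    | Laptop  | 12       | 1872.93
5  | Alice    | Mouse   | 8        | 940.39 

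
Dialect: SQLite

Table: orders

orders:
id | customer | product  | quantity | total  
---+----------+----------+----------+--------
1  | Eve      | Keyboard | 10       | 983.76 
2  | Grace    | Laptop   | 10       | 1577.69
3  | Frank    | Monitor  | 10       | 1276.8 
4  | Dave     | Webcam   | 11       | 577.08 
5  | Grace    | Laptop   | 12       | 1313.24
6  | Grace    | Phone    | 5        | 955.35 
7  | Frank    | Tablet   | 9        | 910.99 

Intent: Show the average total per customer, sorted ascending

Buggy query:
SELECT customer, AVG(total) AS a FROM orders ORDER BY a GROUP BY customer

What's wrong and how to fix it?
Bug: GROUP BY must precede ORDER BY

Fix: Reorder: SELECT … FROM … GROUP BY … ORDER BY …

Corrected query:
SELECT customer, AVG(total) AS a FROM orders GROUP BY customer ORDER BY a

Result:
customer | a          
---------+------------
Dave     | 577.08     
Eve      | 983.76     
Frank    | 1093.895   
Grace    | 1282.093333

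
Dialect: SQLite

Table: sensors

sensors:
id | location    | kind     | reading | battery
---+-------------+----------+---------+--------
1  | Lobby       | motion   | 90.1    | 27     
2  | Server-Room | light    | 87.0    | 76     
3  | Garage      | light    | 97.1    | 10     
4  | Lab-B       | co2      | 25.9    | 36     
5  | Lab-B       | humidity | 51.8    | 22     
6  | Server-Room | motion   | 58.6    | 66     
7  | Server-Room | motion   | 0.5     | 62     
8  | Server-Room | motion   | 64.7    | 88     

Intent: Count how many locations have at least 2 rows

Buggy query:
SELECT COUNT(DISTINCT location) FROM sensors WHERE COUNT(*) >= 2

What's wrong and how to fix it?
Bug: COUNT(*) cannot appear in WHERE; the per-group count doesn't exist yet

Fix: Use a subquery that GROUPs and filters with HAVING, then count its rows

Corrected query:
SELECT COUNT(*) FROM (SELECT location FROM sensors GROUP BY location HAVING COUNT(*) >= 2)

Result:
COUNT(*)
--------
2       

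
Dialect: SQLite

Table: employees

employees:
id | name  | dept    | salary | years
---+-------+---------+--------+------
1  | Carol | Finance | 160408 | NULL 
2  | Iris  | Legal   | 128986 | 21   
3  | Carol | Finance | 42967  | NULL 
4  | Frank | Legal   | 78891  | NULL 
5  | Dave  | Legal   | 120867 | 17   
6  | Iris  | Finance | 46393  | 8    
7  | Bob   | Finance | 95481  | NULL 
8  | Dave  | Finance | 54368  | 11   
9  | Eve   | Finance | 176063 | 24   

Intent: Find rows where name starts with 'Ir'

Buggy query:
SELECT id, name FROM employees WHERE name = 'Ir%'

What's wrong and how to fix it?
Bug: Wildcards only work with LIKE; '=' treats '%' as a literal character

Fix: Replace '=' with LIKE so 'Ir%' is treated as a pattern

Corrected query:
SELECT id, name FROM employees WHERE name LIKE 'Ir%'

Result:
id | name
---+-----
2  | Iris
6  | Iris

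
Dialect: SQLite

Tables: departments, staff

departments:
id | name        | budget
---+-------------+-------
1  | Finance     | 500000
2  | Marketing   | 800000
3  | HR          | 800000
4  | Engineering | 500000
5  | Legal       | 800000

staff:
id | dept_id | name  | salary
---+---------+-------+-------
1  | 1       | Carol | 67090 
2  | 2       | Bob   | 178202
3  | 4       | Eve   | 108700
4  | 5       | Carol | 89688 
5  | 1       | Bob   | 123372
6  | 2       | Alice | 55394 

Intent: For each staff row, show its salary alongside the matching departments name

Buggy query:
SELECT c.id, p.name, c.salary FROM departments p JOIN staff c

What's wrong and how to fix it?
Bug: JOIN with no ON clause produces a cartesian product; every staff row pairs with every departments row

Fix: Add ON c.dept_id = p.id to the JOIN

Corrected query:
SELECT c.id, p.name, c.salary FROM departments p JOIN staff c ON c.dept_id = p.id

Result:
id | name        | salary
---+-------------+-------
1  | Finance     | 67090 
2  | Marketing   | 178202
3  | Engineering | 108700
4  | Legal       | 89688 
5  | Finance     | 123372
6  | Marketing   | 55394 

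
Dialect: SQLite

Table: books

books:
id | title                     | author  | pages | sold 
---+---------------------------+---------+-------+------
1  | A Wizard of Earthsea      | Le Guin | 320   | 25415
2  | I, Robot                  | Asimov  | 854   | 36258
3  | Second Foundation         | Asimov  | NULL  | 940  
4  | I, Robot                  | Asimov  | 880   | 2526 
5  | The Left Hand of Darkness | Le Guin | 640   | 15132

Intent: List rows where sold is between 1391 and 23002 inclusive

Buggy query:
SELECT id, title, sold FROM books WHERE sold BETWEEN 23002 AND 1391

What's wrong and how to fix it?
Bug: BETWEEN expects the lower bound first; with 23002 AND 1391 the range is empty

Fix: Swap the bounds so the smaller value comes first

Corrected query:
SELECT id, title, sold FROM books WHERE sold BETWEEN 1391 AND 23002

Result:
id | title                     | sold 
---+---------------------------+------
4  | I, Robot                  | 2526 
5  | The Left Hand of Darkness | 15132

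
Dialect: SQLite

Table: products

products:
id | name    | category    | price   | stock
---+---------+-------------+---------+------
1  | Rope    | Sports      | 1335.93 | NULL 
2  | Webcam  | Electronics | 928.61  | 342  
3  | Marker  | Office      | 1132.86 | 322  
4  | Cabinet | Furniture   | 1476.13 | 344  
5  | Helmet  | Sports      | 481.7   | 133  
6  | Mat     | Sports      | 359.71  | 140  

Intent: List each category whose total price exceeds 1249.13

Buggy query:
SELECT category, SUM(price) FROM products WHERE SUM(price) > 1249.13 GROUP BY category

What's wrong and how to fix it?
Bug: SUM(price) is an aggregate, but WHERE filters rows before aggregation

Fix: Use HAVING (which filters groups after aggregation) instead of WHERE

Corrected query:
SELECT category, SUM(price) FROM products GROUP BY category HAVING SUM(price) > 1249.13

Result:
category  | SUM(price)
----------+-----------
Furniture | 1476.13   
Sports    | 2177.34   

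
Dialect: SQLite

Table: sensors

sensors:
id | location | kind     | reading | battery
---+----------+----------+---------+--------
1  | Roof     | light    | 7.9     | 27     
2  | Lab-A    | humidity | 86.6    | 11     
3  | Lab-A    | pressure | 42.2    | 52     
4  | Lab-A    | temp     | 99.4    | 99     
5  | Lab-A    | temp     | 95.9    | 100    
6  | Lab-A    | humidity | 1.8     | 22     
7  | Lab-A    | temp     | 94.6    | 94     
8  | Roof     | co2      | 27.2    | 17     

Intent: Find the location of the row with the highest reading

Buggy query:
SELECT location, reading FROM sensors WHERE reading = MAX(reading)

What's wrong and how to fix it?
Bug: MAX(reading) is an aggregate and cannot be used directly in WHERE

Fix: Use a subquery: WHERE reading = (SELECT MAX(reading) FROM sensors)

Corrected query:
SELECT location, reading FROM sensors WHERE reading = (SELECT MAX(reading) FROM sensors)

Result:
location | reading
---------+--------
Lab-A    | 99.4   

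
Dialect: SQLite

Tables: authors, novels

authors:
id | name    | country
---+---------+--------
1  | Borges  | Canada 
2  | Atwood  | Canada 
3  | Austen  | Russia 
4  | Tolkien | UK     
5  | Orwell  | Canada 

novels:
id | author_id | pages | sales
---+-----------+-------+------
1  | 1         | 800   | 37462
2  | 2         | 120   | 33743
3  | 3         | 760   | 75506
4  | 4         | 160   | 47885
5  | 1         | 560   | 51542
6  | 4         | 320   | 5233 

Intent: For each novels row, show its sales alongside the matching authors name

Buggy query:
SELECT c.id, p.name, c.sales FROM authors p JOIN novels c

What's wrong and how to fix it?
Bug: JOIN with no ON clause produces a cartesian product; every novels row pairs with every authors row

Fix: Add ON c.author_id = p.id to the JOIN

Corrected query:
SELECT c.id, p.name, c.sales FROM authors p JOIN novels c ON c.author_id = p.id

Result:
id | name    | sales
---+---------+------
1  | Borges  | 37462
2  | Atwood  | 33743
3  | Austen  | 75506
4  | Tolkien | 47885
5  | Borges  | 51542
6  | Tolkien | 5233 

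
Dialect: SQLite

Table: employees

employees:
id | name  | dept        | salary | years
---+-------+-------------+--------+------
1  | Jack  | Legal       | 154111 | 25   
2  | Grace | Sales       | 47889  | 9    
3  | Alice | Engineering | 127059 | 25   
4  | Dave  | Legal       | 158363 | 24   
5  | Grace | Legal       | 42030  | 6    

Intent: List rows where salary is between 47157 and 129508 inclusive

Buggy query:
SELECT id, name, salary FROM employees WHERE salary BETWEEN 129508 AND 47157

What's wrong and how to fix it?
Bug: The bounds are reversed; BETWEEN a AND b requires a <= b to match anything

Fix: Swap the bounds so the smaller value comes first

Corrected query:
SELECT id, name, salary FROM employees WHERE salary BETWEEN 47157 AND 129508

Result:
id | name  | salary
---+-------+-------
2  | Grace | 47889 
3  | Alice | 127059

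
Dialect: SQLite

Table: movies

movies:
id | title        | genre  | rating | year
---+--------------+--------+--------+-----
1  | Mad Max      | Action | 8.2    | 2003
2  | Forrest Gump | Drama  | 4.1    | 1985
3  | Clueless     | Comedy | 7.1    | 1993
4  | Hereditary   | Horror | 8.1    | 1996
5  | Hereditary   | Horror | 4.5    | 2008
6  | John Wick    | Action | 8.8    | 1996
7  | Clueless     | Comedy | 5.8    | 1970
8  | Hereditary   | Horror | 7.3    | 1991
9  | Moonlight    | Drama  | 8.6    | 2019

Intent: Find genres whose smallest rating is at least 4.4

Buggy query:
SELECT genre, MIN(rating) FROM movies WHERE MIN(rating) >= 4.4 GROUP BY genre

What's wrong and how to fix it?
Bug: Aggregates like MIN are computed per group after WHERE runs

Fix: Replace WHERE with HAVING after the GROUP BY

Corrected query:
SELECT genre, MIN(rating) FROM movies GROUP BY genre HAVING MIN(rating) >= 4.4

Result:
genre  | MIN(rating)
-------+------------
Action | 8.2        
Comedy | 5.8        
Horror | 4.5        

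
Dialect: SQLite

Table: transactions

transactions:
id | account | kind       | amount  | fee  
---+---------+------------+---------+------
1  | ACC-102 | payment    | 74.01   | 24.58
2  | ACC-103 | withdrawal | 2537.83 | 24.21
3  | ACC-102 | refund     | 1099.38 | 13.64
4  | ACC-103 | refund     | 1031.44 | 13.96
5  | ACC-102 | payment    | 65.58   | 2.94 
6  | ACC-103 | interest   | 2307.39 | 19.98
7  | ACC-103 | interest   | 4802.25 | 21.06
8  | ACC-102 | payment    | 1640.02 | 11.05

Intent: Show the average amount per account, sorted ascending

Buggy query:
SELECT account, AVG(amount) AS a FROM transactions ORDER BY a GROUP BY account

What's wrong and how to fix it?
Bug: ORDER BY appears before GROUP BY; SQL clause order requires GROUP BY first

Fix: Move ORDER BY to the end, after GROUP BY

Corrected query:
SELECT account, AVG(amount) AS a FROM transactions GROUP BY account ORDER BY a

Result:
account | a        
--------+----------
ACC-102 | 719.7475 
ACC-103 | 2669.7275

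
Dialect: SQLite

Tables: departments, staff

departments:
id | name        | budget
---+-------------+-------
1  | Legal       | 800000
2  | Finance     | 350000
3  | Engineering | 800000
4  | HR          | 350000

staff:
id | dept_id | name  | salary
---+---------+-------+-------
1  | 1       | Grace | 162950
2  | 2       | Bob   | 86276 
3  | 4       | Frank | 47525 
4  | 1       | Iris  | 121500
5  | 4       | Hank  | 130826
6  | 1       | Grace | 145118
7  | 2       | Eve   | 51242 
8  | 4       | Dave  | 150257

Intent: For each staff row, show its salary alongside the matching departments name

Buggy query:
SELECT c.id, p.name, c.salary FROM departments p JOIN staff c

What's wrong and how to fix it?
Bug: Missing join condition: each staff row is matched to all departments rows instead of just its own

Fix: Specify the join condition linking the foreign key to the parent id

Corrected query:
SELECT c.id, p.name, c.salary FROM departments p JOIN staff c ON c.dept_id = p.id

Result:
id | name    | salary
---+---------+-------
1  | Legal   | 162950
2  | Finance | 86276 
3  | HR      | 47525 
4  | Legal   | 121500
5  | HR      | 130826
6  | Legal   | 145118
7  | Finance | 51242 
8  | HR      | 150257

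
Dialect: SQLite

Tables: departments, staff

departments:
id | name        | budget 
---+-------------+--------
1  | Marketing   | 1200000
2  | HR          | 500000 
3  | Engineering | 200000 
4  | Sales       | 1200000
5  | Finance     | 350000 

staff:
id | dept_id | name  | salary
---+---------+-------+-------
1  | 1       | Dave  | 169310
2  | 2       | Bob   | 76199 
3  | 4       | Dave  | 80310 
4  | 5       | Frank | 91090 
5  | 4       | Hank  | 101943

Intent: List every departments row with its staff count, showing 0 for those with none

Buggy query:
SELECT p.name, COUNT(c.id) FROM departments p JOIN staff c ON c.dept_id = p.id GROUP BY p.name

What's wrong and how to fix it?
Bug: INNER JOIN drops departments rows that have no matching staff rows

Fix: Use LEFT JOIN so parents without children still appear (COUNT(c.id) gives 0)

Corrected query:
SELECT p.name, COUNT(c.id) FROM departments p LEFT JOIN staff c ON c.dept_id = p.id GROUP BY p.name

Result:
name        | COUNT(c.id)
------------+------------
Engineering | 0          
Finance     | 1          
HR          | 1          
Marketing   | 1          
Sales       | 2          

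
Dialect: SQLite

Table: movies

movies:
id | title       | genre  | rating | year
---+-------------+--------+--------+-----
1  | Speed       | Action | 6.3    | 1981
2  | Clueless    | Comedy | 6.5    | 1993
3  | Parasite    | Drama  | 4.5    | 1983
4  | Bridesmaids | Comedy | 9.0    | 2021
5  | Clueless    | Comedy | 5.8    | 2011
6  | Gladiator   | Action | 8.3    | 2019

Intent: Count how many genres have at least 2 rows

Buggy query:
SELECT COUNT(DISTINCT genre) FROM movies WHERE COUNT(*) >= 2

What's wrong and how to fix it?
Bug: WHERE filters individual rows, not groups, so a group-level COUNT is invalid there

Fix: Group first with HAVING COUNT(*) >= 2, then COUNT the resulting groups

Corrected query:
SELECT COUNT(*) FROM (SELECT genre FROM movies GROUP BY genre HAVING COUNT(*) >= 2)

Result:
COUNT(*)
--------
2       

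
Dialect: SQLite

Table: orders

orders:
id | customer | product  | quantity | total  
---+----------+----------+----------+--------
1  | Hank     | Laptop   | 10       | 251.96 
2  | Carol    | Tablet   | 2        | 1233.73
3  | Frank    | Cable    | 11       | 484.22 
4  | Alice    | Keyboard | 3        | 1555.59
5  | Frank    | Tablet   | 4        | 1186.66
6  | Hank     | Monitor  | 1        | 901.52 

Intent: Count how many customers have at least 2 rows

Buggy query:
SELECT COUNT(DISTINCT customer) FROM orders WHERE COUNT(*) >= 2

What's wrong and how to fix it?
Bug: COUNT(*) cannot appear in WHERE; the per-group count doesn't exist yet

Fix: Group first with HAVING COUNT(*) >= 2, then COUNT the resulting groups

Corrected query:
SELECT COUNT(*) FROM (SELECT customer FROM orders GROUP BY customer HAVING COUNT(*) >= 2)

Result:
COUNT(*)
--------
2       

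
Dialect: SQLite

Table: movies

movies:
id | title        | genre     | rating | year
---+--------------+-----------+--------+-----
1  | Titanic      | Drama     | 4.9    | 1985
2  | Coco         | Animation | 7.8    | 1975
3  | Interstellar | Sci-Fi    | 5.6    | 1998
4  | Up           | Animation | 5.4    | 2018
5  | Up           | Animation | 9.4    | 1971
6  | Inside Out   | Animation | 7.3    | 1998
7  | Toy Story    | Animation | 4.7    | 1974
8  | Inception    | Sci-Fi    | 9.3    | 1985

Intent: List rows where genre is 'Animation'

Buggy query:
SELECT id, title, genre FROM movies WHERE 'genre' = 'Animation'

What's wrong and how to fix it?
Bug: Single quotes denote string literals in SQL; the column name is being compared as a constant string

Fix: Remove the quotes around the column name (or use double quotes for an identifier)

Corrected query:
SELECT id, title, genre FROM movies WHERE genre = 'Animation'

Result:
id | title      | genre    
---+------------+----------
2  | Coco       | Animation
4  | Up         | Animation
5  | Up         | Animation
6  | Inside Out | Animation
7  | Toy Story  | Animation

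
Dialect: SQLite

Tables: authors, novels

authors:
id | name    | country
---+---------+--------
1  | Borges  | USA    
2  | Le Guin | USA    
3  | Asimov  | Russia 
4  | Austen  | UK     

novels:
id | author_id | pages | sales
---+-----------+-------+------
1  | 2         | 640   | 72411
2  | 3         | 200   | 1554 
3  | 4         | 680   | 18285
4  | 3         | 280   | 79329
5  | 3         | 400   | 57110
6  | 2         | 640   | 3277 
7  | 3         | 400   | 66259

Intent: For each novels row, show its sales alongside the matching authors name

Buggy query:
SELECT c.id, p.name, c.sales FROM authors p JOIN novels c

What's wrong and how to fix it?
Bug: JOIN with no ON clause produces a cartesian product; every novels row pairs with every authors row

Fix: Add ON c.author_id = p.id to the JOIN

Corrected query:
SELECT c.id, p.name, c.sales FROM authors p JOIN novels c ON c.author_id = p.id

Result:
id | name    | sales
---+---------+------
1  | Le Guin | 72411
2  | Asimov  | 1554 
3  | Austen  | 18285
4  | Asimov  | 79329
5  | Asimov  | 57110
6  | Le Guin | 3277 
7  | Asimov  | 66259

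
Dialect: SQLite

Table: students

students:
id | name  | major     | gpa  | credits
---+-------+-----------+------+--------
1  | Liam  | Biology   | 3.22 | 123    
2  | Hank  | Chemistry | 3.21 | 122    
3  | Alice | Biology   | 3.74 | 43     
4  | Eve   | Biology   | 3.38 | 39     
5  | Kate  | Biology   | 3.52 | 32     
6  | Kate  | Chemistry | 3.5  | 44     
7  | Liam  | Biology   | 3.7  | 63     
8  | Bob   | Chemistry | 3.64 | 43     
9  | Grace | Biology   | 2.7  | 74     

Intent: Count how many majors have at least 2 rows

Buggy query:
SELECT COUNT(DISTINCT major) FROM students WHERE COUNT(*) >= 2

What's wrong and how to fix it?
Bug: COUNT(*) cannot appear in WHERE; the per-group count doesn't exist yet

Fix: Group first with HAVING COUNT(*) >= 2, then COUNT the resulting groups

Corrected query:
SELECT COUNT(*) FROM (SELECT major FROM students GROUP BY major HAVING COUNT(*) >= 2)

Result:
COUNT(*)
--------
2       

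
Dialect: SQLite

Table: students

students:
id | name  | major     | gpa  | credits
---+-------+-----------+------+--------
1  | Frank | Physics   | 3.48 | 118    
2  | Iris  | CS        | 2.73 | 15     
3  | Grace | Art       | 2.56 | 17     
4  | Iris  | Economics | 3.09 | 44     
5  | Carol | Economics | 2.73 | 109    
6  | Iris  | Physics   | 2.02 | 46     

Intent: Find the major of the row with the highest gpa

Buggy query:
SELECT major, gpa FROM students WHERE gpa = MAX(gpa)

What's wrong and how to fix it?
Bug: WHERE is evaluated per row; an aggregate over the whole table isn't defined there

Fix: Wrap MAX in a scalar subquery so WHERE compares against a single value

Corrected query:
SELECT major, gpa FROM students WHERE gpa = (SELECT MAX(gpa) FROM students)

Result:
major   | gpa 
--------+-----
Physics | 3.48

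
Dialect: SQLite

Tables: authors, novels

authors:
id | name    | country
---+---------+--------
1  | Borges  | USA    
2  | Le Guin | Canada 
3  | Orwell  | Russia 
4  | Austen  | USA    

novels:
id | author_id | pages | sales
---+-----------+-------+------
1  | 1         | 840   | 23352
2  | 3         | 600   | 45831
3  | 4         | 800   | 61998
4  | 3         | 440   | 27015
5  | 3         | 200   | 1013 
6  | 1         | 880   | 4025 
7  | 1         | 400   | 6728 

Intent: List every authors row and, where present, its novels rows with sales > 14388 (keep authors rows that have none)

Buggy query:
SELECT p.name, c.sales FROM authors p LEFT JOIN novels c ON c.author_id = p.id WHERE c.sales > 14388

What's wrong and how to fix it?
Bug: A WHERE condition on the right-hand table after LEFT JOIN drops unmatched parents

Fix: Move the right-table condition into the ON clause so unmatched parents are kept

Corrected query:
SELECT p.name, c.sales FROM authors p LEFT JOIN novels c ON c.author_id = p.id AND c.sales > 14388

Result:
name    | sales
--------+------
Borges  | 23352
Le Guin | NULL 
Orwell  | 27015
Orwell  | 45831
Austen  | 61998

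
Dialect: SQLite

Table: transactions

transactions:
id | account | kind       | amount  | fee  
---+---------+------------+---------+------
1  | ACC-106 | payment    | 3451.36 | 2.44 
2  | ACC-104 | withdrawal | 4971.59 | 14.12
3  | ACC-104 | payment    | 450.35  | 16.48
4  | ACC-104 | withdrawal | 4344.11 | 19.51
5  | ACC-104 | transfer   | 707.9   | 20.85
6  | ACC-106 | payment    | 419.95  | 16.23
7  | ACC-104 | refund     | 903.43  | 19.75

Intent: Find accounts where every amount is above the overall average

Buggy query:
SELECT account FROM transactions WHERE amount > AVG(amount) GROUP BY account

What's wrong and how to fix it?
Bug: WHERE evaluates per row before aggregation, so AVG() is unavailable

Fix: Use a subquery for AVG and a HAVING MIN(...) filter so the condition holds for every row in the group

Corrected query:
SELECT account FROM transactions GROUP BY account HAVING MIN(amount) > (SELECT AVG(amount) FROM transactions)

Result:
(no rows)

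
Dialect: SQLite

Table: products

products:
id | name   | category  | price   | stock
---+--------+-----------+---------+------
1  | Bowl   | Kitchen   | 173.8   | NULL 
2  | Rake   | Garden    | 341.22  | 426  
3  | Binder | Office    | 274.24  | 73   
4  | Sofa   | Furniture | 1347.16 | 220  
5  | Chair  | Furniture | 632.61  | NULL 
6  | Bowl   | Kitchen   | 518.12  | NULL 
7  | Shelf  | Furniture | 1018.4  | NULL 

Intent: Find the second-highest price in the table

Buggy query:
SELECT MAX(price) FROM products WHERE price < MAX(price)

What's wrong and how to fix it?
Bug: The inner MAX is an aggregate inside WHERE, which is not allowed

Fix: Put the inner MAX in a scalar subquery

Corrected query:
SELECT MAX(price) FROM products WHERE price < (SELECT MAX(price) FROM products)

Result:
MAX(price)
----------
1018.4    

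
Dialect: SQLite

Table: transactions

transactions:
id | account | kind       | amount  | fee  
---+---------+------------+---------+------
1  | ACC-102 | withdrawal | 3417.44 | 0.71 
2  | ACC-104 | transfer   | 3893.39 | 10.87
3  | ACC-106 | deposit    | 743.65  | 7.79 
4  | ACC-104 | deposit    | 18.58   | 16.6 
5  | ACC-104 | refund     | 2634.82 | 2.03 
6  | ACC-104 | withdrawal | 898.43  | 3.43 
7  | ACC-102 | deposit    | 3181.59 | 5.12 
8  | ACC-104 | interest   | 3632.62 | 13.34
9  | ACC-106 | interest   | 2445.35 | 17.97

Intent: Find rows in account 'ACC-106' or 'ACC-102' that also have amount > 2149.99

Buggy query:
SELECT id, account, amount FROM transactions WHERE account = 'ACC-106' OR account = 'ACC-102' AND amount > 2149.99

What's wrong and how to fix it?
Bug: AND binds tighter than OR, so this parses as account = 'ACC-106' OR (account = 'ACC-102' AND amount > 2149.99)

Fix: Add parentheses around the OR so the AND applies to both alternatives

Corrected query:
SELECT id, account, amount FROM transactions WHERE (account = 'ACC-106' OR account = 'ACC-102') AND amount > 2149.99

Result:
id | account | amount 
---+---------+--------
1  | ACC-102 | 3417.44
7  | ACC-102 | 3181.59
9  | ACC-106 | 2445.35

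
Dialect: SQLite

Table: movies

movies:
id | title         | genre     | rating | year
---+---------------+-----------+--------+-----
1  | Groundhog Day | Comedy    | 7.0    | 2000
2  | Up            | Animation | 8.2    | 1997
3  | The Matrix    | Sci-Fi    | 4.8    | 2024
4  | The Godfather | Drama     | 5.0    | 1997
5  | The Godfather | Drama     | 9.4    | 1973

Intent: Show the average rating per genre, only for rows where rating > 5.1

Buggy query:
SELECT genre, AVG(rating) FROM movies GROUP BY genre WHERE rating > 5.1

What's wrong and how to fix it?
Bug: WHERE cannot follow GROUP BY

Fix: Place WHERE between FROM and GROUP BY

Corrected query:
SELECT genre, AVG(rating) FROM movies WHERE rating > 5.1 GROUP BY genre

Result:
genre     | AVG(rating)
----------+------------
Animation | 8.2        
Comedy    | 7          
Drama     | 9.4        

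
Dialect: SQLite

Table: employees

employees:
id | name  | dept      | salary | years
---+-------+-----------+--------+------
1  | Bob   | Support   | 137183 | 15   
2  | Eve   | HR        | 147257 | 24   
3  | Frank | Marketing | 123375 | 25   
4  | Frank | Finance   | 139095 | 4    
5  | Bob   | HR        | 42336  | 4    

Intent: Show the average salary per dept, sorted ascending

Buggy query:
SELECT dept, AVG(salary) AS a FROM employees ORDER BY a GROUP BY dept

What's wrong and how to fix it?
Bug: GROUP BY must precede ORDER BY

Fix: Reorder: SELECT … FROM … GROUP BY … ORDER BY …

Corrected query:
SELECT dept, AVG(salary) AS a FROM employees GROUP BY dept ORDER BY a

Result:
dept      | a      
----------+--------
HR        | 94796.5
Marketing | 123375 
Support   | 137183 
Finance   | 139095 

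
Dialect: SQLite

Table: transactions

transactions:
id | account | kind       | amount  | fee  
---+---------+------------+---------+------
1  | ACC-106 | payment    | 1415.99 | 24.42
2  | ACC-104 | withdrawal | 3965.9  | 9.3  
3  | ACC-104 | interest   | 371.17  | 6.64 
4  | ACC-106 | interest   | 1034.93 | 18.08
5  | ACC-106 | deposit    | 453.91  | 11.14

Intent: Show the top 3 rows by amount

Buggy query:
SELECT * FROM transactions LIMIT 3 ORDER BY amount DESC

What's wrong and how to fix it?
Bug: ORDER BY cannot follow LIMIT; LIMIT is the final clause

Fix: Sort with ORDER BY, then apply LIMIT

Corrected query:
SELECT * FROM transactions ORDER BY amount DESC LIMIT 3

Result:
id | account | kind       | amount  | fee  
---+---------+------------+---------+------
2  | ACC-104 | withdrawal | 3965.9  | 9.3  
1  | ACC-106 | payment    | 1415.99 | 24.42
4  | ACC-106 | interest   | 1034.93 | 18.08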